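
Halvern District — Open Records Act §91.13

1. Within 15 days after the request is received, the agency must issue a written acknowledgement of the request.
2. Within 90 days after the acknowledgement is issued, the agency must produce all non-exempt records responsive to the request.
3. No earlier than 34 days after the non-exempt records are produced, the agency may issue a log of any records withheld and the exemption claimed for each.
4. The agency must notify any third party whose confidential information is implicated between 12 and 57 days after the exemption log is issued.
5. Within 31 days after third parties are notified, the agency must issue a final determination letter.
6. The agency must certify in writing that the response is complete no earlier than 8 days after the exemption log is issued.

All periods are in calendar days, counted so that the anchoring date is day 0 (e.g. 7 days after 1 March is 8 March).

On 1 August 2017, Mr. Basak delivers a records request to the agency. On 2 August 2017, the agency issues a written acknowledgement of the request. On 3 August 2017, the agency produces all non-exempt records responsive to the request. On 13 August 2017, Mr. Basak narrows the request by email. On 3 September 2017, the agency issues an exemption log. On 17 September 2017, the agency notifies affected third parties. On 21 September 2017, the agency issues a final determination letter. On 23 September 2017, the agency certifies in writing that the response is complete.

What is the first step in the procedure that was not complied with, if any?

Step 1: 15 days after 1 August 2017 (when the request is received) is 16 August 2017; completed 2 August 2017, before the deadline.
Step 2: 90 days after 2 August 2017 (when the acknowledgement is issued) is 31 October 2017; completed 3 August 2017, before the deadline.
Step 3: the earliest permitted date is 34 days after 3 August 2017 (when the non-exempt records are produced), i.e. 6 September 2017; acted on 3 September 2017, 3 days prematurely.
The procedure was therefore not followed at step 3.

Step 3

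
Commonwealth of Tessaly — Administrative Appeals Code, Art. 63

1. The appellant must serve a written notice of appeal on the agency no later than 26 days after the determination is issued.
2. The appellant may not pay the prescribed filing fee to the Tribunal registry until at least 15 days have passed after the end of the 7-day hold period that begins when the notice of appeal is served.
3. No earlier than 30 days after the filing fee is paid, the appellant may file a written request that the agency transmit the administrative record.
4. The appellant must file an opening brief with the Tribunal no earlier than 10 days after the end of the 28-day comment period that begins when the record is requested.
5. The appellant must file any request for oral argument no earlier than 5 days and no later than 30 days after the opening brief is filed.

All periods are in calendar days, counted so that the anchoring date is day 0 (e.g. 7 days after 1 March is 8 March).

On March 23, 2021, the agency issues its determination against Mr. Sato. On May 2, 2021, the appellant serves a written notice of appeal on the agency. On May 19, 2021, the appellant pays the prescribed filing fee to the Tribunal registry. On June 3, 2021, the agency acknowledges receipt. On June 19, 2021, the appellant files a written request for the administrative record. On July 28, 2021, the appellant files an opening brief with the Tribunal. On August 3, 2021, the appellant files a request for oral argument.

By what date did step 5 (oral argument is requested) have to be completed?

Step 5 runs from July 28, 2021, when the opening brief is filed. The window is 5–30 days after July 28, 2021; it closes on August 27, 2021.

August 27, 2021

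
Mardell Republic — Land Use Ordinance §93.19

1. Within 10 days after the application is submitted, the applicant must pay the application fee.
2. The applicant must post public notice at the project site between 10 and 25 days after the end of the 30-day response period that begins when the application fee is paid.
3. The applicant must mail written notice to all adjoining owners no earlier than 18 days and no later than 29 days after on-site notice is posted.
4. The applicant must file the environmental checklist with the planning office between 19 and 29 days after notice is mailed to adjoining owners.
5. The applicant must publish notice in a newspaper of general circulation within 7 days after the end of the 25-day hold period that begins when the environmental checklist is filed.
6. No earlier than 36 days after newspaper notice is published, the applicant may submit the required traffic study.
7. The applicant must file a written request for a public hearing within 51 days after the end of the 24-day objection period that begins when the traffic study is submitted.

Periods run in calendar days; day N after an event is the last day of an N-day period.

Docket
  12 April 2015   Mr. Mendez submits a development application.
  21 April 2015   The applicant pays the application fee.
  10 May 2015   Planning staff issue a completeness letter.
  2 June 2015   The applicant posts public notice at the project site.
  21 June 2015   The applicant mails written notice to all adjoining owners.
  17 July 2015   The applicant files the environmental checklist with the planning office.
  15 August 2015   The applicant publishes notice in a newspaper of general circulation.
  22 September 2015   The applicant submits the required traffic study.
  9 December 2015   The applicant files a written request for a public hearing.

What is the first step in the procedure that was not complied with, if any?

Step 7

Step 1: 10 days after 12 April 2015 (when the application is submitted) is 22 April 2015; 21 April 2015 is within that limit.
Step 2: the window is 10–25 days after 21 May 2015 (end of the 30-day response period, which began when the application fee is paid on 21 April 2015), so 31 May 2015 through 15 June 2015; 2 June 2015 falls inside that range.
Step 3: the window is 18–29 days after 2 June 2015 (when on-site notice is posted), so 20 June 2015 through 1 July 2015; done 21 June 2015, which is between those dates.
Step 4: the window is 19–29 days after 21 June 2015 (when notice is mailed to adjoining owners), so 10 July 2015 through 20 July 2015; done 17 July 2015 — within the window.
Step 5: 7 days after 11 August 2015 (end of the 25-day hold period, which began when the environmental checklist is filed on 17 July 2015) is 18 August 2015; completed 15 August 2015, before the deadline.
Step 6: the earliest permitted date is 36 days after 15 August 2015 (when newspaper notice is published), i.e. 20 September 2015; done 22 September 2015, after the minimum wait.
Step 7: 51 days after 16 October 2015 (end of the 24-day objection period, which began when the traffic study is submitted on 22 September 2015) is 6 December 2015; done 9 December 2015 — 3 days late.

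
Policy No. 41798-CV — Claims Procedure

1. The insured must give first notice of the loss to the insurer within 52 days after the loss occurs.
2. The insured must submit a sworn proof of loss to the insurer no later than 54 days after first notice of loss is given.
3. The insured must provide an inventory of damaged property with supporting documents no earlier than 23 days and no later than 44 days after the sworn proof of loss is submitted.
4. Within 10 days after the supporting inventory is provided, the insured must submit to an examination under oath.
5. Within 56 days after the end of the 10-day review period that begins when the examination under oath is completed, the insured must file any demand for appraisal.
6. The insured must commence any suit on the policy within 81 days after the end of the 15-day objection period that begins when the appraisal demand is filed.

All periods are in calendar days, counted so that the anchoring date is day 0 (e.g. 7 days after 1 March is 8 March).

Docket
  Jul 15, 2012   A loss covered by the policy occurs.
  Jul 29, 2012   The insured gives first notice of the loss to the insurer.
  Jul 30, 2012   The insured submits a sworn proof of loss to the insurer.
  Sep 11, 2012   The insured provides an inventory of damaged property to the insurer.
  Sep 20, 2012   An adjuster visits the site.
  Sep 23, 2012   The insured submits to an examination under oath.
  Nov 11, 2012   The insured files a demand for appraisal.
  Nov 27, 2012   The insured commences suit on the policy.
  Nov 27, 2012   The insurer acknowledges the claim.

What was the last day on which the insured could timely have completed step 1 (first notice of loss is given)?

Sep 5, 2012

Step 1 runs from Jul 15, 2012, when the loss occurs. 52 days after Jul 15, 2012 is Sep 5, 2012.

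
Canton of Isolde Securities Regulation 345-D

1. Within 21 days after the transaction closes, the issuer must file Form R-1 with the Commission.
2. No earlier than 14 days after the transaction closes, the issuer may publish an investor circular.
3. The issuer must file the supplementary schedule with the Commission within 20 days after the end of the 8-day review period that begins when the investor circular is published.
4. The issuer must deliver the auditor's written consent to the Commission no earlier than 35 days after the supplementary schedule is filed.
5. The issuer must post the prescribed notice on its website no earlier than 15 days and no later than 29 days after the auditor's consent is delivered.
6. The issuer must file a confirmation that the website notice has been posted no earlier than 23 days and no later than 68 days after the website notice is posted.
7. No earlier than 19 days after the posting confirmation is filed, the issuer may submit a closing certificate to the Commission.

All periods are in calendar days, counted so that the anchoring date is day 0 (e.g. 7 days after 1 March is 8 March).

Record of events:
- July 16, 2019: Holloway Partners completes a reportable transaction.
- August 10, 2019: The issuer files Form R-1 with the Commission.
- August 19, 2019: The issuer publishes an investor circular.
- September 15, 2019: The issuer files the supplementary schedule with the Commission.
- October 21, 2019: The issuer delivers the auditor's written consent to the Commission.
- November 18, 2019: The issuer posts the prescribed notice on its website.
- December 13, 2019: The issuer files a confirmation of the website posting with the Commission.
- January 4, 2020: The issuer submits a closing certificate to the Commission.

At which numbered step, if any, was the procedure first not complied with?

Step 1

Step 1: 21 days after July 16, 2019 (when the transaction closes) is August 6, 2019; August 10, 2019 misses that deadline by 4 days.
No need to go further; step 1 was not satisfied.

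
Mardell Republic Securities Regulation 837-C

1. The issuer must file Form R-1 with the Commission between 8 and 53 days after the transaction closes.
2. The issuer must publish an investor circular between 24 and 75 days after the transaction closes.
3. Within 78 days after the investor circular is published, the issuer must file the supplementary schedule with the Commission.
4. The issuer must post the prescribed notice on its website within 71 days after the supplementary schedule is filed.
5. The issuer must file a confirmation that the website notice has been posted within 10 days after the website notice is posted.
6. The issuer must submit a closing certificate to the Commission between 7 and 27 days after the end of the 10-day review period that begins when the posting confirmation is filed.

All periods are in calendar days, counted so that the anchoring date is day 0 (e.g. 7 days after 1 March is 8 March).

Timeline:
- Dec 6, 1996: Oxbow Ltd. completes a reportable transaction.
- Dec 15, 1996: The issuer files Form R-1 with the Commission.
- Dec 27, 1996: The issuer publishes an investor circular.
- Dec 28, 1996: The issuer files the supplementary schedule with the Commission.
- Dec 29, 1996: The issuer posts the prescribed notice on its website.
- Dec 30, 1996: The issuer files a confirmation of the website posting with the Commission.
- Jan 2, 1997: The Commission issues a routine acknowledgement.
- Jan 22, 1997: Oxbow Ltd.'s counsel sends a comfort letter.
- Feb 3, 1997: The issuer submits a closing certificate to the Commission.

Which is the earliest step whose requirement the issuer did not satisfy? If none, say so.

(1) the permitted window runs from Dec 6, 1996 + 8 = Dec 14, 1996 to Dec 6, 1996 + 53 = Jan 28, 1997; done Dec 15, 1996 — within the window.
(2) the permitted window runs from Dec 6, 1996 + 24 = Dec 30, 1996 to Dec 6, 1996 + 75 = Feb 19, 1997; done Dec 27, 1996 — 3 days before the window opened.

Step 2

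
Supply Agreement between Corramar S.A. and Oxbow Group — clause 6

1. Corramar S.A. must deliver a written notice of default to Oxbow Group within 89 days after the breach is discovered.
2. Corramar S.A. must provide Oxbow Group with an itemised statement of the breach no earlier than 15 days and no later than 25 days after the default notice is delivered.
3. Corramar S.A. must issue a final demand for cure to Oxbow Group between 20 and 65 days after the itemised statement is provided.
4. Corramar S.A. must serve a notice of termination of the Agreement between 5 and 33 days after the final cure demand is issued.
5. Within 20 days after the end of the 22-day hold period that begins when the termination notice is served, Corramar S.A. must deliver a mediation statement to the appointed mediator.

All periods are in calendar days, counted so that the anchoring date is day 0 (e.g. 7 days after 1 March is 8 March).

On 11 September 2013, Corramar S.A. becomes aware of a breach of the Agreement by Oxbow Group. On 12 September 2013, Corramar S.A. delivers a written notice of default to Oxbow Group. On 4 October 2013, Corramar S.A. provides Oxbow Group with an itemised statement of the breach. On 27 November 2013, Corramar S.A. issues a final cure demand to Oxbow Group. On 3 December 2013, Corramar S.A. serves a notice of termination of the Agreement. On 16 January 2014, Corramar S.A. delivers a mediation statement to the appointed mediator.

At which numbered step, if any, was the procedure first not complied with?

Step 5

Step 1: 89 days after 11 September 2013 (when the breach is discovered) is 9 December 2013; done 12 September 2013 — timely.
Step 2: the window is 15–25 days after 12 September 2013 (when the default notice is delivered), so 27 September 2013 through 7 October 2013; done 4 October 2013, which is between those dates.
Step 3: the window is 20–65 days after 4 October 2013 (when the itemised statement is provided), so 24 October 2013 through 8 December 2013; done 27 November 2013, which is between those dates.
Step 4: the window is 5–33 days after 27 November 2013 (when the final cure demand is issued), so 2 December 2013 through 30 December 2013; done 3 December 2013, which is between those dates.
Step 5: 20 days after 25 December 2013 (end of the 22-day hold period, which began when the termination notice is served on 3 December 2013) is 14 January 2014; 16 January 2014 misses that deadline by 2 days.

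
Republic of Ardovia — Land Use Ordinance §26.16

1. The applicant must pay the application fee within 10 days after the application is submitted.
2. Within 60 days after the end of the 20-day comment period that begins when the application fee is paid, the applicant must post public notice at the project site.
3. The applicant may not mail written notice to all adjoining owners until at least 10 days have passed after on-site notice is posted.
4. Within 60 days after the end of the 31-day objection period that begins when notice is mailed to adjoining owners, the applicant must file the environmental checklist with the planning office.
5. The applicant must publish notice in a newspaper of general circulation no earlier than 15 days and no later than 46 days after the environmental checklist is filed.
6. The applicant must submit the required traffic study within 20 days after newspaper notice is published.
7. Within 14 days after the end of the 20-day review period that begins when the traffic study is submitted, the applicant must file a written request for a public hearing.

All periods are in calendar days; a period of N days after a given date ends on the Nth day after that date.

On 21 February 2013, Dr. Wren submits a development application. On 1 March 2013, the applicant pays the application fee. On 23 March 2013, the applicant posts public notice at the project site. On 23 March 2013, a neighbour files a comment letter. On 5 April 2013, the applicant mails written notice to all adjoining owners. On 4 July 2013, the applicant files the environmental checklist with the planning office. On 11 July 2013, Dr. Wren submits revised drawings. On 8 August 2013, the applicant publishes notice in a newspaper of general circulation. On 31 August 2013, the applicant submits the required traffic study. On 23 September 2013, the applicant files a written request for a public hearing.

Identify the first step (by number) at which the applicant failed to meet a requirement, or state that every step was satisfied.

Step 1: 10 days after 21 February 2013 (when the application is submitted) is 3 March 2013; completed 1 March 2013, before the deadline.
Step 2: 60 days after 21 March 2013 (end of the 20-day comment period, which began when the application fee is paid on 1 March 2013) is 20 May 2013; done 23 March 2013 — timely.
Step 3: the earliest permitted date is 10 days after 23 March 2013 (when on-site notice is posted), i.e. 2 April 2013; done 5 April 2013, after the minimum wait.
Step 4: 60 days after 6 May 2013 (end of the 31-day objection period, which began when notice is mailed to adjoining owners on 5 April 2013) is 5 July 2013; 4 July 2013 is within that limit.
Step 5: the window is 15–46 days after 4 July 2013 (when the environmental checklist is filed), so 19 July 2013 through 19 August 2013; 8 August 2013 falls inside that range.
Step 6: 20 days after 8 August 2013 (when newspaper notice is published) is 28 August 2013; done 31 August 2013 — 3 days late.
No need to go further; step 6 was not satisfied.

Step 6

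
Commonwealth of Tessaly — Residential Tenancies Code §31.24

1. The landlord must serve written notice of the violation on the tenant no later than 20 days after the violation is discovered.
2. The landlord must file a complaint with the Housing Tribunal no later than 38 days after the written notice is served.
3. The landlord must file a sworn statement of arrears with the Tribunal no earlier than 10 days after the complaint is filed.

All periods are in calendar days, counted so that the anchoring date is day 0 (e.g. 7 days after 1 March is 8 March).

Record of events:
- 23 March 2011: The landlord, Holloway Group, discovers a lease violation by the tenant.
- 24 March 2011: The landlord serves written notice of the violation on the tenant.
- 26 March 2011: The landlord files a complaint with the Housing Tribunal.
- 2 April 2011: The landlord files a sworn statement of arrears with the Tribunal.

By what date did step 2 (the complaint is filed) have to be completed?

1 May 2011

Step 2 runs from 24 March 2011, when the written notice is served. 38 days after 24 March 2011 is 1 May 2011.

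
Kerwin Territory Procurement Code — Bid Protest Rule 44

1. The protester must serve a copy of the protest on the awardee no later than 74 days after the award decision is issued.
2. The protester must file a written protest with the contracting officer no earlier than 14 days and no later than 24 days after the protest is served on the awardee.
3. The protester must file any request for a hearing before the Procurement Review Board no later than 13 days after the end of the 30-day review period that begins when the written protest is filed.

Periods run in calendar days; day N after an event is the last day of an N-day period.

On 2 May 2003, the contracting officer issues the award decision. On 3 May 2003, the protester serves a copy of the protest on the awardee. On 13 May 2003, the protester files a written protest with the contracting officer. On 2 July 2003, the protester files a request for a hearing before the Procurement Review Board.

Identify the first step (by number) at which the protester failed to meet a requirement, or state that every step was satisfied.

Step 2

Step 1 — counting 74 days from 2 May 2003 (when the award decision is issued) gives a deadline of 15 July 2003; completed 3 May 2003, before the deadline.
Step 2 — 14 and 24 days from 3 May 2003 (when the protest is served on the awardee) are 17 May 2003 and 27 May 2003 respectively; done 13 May 2003 — 4 days before the window opened.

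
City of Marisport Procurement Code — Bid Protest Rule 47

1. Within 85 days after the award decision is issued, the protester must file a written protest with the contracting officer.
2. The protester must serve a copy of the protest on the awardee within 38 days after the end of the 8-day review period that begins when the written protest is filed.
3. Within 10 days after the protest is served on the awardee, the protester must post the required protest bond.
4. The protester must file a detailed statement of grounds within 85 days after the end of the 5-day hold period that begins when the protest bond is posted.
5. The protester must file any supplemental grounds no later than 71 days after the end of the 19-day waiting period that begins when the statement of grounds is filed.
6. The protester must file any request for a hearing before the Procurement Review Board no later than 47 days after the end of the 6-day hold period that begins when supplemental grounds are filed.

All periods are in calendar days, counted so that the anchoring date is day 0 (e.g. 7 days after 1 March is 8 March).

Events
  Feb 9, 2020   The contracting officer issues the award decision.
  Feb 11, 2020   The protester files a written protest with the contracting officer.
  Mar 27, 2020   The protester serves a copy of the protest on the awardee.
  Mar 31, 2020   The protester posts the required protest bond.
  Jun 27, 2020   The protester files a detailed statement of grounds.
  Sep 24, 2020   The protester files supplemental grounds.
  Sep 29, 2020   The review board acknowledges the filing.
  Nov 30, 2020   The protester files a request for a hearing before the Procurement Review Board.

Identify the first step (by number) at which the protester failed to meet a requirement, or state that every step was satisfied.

Step 6

(1) due by Feb 9, 2020 + 85 days = May 4, 2020; completed Feb 11, 2020, before the deadline.
(2) due by Feb 19, 2020 + 38 days = Mar 28, 2020; Mar 27, 2020 is within that limit.
(3) due by Mar 27, 2020 + 10 days = Apr 6, 2020; done Mar 31, 2020 — timely.
(4) due by Apr 5, 2020 + 85 days = Jun 29, 2020; completed Jun 27, 2020, before the deadline.
(5) due by Jul 16, 2020 + 71 days = Sep 25, 2020; completed Sep 24, 2020, before the deadline.
(6) due by Sep 30, 2020 + 47 days = Nov 16, 2020; not done until Nov 30, 2020, 14 days after the deadline.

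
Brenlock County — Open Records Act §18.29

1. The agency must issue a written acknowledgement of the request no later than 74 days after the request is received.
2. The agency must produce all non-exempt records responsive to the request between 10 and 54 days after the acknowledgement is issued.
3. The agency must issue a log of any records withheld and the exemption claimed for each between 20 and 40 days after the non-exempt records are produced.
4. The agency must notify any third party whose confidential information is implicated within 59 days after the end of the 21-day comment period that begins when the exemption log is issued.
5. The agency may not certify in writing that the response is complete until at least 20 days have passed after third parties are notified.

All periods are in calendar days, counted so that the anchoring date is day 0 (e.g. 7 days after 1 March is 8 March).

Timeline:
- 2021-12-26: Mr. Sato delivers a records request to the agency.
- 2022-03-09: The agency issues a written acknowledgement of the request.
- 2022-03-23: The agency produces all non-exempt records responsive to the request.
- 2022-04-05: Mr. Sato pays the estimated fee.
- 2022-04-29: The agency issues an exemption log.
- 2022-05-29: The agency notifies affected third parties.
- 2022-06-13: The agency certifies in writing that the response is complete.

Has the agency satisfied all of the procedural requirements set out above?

Step 1: 74 days after 2021-12-26 (when the request is received) is 2022-03-10; 2022-03-09 is within that limit.
Step 2: the window is 10–54 days after 2022-03-09 (when the acknowledgement is issued), so 2022-03-19 through 2022-05-02; done 2022-03-23 — within the window.
Step 3: the window is 20–40 days after 2022-03-23 (when the non-exempt records are produced), so 2022-04-12 through 2022-05-02; done 2022-04-29 — within the window.
Step 4: 59 days after 2022-05-20 (end of the 21-day comment period, which began when the exemption log is issued on 2022-04-29) is 2022-07-18; done 2022-05-29 — timely.
Step 5: the earliest permitted date is 20 days after 2022-05-29 (when third parties are notified), i.e. 2022-06-18; 2022-06-13 is 5 days before the earliest permitted date.

No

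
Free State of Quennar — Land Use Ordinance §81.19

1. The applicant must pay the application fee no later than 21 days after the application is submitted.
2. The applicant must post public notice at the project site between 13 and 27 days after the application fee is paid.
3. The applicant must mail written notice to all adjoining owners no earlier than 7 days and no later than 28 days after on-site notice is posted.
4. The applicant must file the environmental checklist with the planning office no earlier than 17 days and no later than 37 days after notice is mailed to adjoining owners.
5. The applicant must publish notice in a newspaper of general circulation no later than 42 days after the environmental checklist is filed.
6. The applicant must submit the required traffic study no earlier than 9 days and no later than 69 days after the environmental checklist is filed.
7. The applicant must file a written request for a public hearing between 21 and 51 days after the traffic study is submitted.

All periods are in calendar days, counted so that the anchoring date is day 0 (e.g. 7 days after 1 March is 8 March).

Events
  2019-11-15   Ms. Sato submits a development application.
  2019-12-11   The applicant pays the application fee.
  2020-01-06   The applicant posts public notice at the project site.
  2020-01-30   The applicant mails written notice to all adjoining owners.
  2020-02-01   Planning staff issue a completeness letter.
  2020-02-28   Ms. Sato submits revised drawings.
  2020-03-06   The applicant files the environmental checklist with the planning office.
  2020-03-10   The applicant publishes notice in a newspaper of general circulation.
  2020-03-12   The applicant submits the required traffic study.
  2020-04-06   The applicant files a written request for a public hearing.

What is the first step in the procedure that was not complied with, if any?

Step 1 — counting 21 days from 2019-11-15 (when the application is submitted) gives a deadline of 2019-12-06; 2019-12-11 misses that deadline by 5 days.
The analysis stops there.

Step 1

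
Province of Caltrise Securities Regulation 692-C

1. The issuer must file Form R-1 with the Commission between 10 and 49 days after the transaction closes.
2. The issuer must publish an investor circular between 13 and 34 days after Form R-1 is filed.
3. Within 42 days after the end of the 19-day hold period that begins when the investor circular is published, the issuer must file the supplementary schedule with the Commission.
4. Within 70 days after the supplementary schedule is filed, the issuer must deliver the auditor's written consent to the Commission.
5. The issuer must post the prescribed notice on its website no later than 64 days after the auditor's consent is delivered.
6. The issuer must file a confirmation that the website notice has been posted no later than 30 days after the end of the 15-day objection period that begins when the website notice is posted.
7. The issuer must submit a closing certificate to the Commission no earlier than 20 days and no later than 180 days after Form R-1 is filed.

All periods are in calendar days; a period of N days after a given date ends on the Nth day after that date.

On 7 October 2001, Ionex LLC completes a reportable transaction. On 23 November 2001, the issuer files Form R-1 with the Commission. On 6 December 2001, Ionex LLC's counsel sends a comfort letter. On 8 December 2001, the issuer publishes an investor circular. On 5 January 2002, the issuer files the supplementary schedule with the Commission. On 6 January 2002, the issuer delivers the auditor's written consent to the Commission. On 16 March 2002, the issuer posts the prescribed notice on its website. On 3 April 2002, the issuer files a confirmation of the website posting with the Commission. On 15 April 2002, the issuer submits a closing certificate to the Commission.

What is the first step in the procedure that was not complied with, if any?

Step 5

(1) the permitted window runs from 7 October 2001 + 10 = 17 October 2001 to 7 October 2001 + 49 = 25 November 2001; done 23 November 2001 — within the window.
(2) the permitted window runs from 23 November 2001 + 13 = 6 December 2001 to 23 November 2001 + 34 = 27 December 2001; done 8 December 2001, which is between those dates.
(3) due by 27 December 2001 + 42 days = 7 February 2002; done 5 January 2002 — timely.
(4) due by 5 January 2002 + 70 days = 16 March 2002; completed 6 January 2002, before the deadline.
(5) due by 6 January 2002 + 64 days = 11 March 2002; 16 March 2002 misses that deadline by 5 days.
That is the first point of non-compliance.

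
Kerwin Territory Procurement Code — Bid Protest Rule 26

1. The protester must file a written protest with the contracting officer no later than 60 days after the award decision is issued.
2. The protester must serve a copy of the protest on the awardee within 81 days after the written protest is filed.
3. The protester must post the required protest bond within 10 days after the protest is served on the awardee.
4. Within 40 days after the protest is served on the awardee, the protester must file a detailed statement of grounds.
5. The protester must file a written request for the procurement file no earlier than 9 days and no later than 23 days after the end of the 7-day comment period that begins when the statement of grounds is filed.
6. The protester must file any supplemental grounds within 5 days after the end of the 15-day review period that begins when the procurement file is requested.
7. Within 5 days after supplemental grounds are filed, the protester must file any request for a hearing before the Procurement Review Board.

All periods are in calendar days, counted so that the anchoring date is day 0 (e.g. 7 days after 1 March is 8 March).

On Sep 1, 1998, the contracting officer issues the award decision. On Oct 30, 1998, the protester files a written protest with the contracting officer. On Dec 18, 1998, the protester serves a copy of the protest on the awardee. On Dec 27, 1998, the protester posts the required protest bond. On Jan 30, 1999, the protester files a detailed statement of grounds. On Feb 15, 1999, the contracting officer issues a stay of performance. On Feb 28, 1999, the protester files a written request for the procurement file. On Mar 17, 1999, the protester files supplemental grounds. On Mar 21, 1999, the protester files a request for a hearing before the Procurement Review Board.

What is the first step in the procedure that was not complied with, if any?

Step 1 — counting 60 days from Sep 1, 1998 (when the award decision is issued) gives a deadline of Oct 31, 1998; completed Oct 30, 1998, before the deadline.
Step 2 — counting 81 days from Oct 30, 1998 (when the written protest is filed) gives a deadline of Jan 19, 1999; completed Dec 18, 1998, before the deadline.
Step 3 — counting 10 days from Dec 18, 1998 (when the protest is served on the awardee) gives a deadline of Dec 28, 1998; completed Dec 27, 1998, before the deadline.
Step 4 — counting 40 days from Dec 18, 1998 (when the protest is served on the awardee) gives a deadline of Jan 27, 1999; Jan 30, 1999 misses that deadline by 3 days.
The procedure was therefore not followed at step 4.

Step 4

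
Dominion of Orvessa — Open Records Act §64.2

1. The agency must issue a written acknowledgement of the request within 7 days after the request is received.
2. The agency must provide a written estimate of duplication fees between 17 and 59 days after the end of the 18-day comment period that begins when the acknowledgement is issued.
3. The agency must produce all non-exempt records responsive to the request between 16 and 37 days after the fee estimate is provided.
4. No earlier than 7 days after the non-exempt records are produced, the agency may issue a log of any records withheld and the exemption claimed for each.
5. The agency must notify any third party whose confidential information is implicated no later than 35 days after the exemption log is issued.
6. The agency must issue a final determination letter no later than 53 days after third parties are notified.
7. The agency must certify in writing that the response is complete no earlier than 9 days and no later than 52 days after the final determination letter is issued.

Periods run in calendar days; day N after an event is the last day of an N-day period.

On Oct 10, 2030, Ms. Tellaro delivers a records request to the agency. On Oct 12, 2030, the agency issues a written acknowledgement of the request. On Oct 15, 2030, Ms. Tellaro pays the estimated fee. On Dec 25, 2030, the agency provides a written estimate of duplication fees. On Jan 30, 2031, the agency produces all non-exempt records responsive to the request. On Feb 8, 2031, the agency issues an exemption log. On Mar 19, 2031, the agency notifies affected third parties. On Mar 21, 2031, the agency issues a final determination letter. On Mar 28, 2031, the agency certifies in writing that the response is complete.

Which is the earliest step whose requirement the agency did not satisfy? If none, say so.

Step 5

Step 1: 7 days after Oct 10, 2030 (when the request is received) is Oct 17, 2030; completed Oct 12, 2030, before the deadline.
Step 2: the window is 17–59 days after Oct 30, 2030 (end of the 18-day comment period, which began when the acknowledgement is issued on Oct 12, 2030), so Nov 16, 2030 through Dec 28, 2030; done Dec 25, 2030 — within the window.
Step 3: the window is 16–37 days after Dec 25, 2030 (when the fee estimate is provided), so Jan 10, 2031 through Jan 31, 2031; Jan 30, 2031 falls inside that range.
Step 4: the earliest permitted date is 7 days after Jan 30, 2031 (when the non-exempt records are produced), i.e. Feb 6, 2031; done Feb 8, 2031, after the minimum wait.
Step 5: 35 days after Feb 8, 2031 (when the exemption log is issued) is Mar 15, 2031; done Mar 19, 2031 — 4 days late.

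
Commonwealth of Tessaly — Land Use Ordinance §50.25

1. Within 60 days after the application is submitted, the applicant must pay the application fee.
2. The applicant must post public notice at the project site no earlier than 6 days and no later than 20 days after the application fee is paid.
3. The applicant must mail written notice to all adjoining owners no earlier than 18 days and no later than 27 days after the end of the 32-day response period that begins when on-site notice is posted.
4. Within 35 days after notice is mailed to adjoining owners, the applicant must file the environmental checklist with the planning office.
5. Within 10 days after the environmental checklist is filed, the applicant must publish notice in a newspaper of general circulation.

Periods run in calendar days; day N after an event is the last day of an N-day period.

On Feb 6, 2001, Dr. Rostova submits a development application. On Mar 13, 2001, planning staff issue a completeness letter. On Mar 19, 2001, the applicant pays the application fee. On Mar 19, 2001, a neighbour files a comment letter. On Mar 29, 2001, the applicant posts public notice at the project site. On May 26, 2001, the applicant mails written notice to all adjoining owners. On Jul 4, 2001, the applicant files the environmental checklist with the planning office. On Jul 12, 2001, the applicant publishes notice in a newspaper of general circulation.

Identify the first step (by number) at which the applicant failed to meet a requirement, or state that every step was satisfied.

Step 1 — counting 60 days from Feb 6, 2001 (when the application is submitted) gives a deadline of Apr 7, 2001; Mar 19, 2001 is within that limit.
Step 2 — 6 and 20 days from Mar 19, 2001 (when the application fee is paid) are Mar 25, 2001 and Apr 8, 2001 respectively; Mar 29, 2001 falls inside that range.
Step 3 — 18 and 27 days from Apr 30, 2001 (end of the 32-day response period, which began when on-site notice is posted on Mar 29, 2001) are May 18, 2001 and May 27, 2001 respectively; done May 26, 2001, which is between those dates.
Step 4 — counting 35 days from May 26, 2001 (when notice is mailed to adjoining owners) gives a deadline of Jun 30, 2001; done Jul 4, 2001 — 4 days late.
The analysis stops there.

Step 4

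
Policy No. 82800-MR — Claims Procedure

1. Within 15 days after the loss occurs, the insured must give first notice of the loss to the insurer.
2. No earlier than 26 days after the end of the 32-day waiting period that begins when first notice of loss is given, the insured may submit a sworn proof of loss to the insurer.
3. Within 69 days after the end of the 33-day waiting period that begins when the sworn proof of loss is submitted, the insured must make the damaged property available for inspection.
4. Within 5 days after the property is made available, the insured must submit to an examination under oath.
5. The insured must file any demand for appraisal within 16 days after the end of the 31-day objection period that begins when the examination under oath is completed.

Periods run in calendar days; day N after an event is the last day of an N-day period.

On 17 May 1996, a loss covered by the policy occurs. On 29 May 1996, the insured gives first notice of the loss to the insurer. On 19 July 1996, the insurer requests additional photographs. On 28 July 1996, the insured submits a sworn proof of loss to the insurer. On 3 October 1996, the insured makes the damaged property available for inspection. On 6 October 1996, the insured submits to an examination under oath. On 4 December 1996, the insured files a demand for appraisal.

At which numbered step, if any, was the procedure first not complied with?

Step 5

(1) due by 17 May 1996 + 15 days = 1 June 1996; 29 May 1996 is within that limit.
(2) permitted from 30 June 1996 + 26 days = 26 July 1996 onward; 28 July 1996 is on or after that date.
(3) due by 30 August 1996 + 69 days = 7 November 1996; completed 3 October 1996, before the deadline.
(4) due by 3 October 1996 + 5 days = 8 October 1996; completed 6 October 1996, before the deadline.
(5) due by 6 November 1996 + 16 days = 22 November 1996; not done until 4 December 1996, 12 days after the deadline.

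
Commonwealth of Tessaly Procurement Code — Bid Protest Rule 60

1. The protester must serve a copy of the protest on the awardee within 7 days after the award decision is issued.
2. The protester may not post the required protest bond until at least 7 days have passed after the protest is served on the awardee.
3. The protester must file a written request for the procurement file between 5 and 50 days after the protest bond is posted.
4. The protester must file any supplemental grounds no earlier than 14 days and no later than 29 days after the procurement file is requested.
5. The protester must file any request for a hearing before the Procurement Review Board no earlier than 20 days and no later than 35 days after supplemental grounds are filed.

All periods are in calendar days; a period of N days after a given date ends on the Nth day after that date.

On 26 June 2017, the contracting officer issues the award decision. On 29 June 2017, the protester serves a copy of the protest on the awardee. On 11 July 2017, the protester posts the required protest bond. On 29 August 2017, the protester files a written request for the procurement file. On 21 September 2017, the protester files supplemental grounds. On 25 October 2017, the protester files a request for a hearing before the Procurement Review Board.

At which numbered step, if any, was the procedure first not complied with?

(1) due by 26 June 2017 + 7 days = 3 July 2017; done 29 June 2017 — timely.
(2) permitted from 29 June 2017 + 7 days = 6 July 2017 onward; done 11 July 2017 — permitted.
(3) the permitted window runs from 11 July 2017 + 5 = 16 July 2017 to 11 July 2017 + 50 = 30 August 2017; 29 August 2017 falls inside that range.
(4) the permitted window runs from 29 August 2017 + 14 = 12 September 2017 to 29 August 2017 + 29 = 27 September 2017; done 21 September 2017 — within the window.
(5) the permitted window runs from 21 September 2017 + 20 = 11 October 2017 to 21 September 2017 + 35 = 26 October 2017; done 25 October 2017, which is between those dates.

None — every step was satisfied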